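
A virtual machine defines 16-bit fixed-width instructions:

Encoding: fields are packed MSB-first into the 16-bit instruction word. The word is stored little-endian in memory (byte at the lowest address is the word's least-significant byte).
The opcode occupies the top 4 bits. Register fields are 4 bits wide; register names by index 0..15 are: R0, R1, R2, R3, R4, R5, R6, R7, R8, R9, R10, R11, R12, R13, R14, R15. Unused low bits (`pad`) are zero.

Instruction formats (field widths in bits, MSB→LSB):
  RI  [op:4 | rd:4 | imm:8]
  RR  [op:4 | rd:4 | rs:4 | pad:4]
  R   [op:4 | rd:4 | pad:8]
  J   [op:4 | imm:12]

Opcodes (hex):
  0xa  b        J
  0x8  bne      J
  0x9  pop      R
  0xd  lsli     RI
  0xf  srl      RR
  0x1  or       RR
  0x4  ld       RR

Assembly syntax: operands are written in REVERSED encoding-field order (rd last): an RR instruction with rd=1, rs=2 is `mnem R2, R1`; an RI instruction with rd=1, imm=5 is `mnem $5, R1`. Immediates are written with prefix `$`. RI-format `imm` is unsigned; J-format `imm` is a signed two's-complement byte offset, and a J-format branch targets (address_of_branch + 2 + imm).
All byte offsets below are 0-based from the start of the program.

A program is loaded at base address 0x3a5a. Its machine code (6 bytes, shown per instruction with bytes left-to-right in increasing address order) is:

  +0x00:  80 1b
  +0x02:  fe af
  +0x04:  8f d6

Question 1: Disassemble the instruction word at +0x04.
off 0x04: read 8f d6 as little → 0xd68f
  opcode bits[15:12]=0xd: lsli/RI
  rd: (w>>8)&0xf=0x6 → R6
  imm: (w>>0)&0xff=0x8f → $143

lsli $143, R6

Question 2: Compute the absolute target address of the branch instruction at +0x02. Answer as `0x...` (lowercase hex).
0x3a5c

@+02  little-endian(fe af) = 0xaffe
  op=0xaffe>>12=0xa ⇒ b (J)
  [11:0] imm=4094 (s12→-2) = $-2
  target = base 0x3a5a + off 0x02 + 2 + imm -2 = 0x3a5c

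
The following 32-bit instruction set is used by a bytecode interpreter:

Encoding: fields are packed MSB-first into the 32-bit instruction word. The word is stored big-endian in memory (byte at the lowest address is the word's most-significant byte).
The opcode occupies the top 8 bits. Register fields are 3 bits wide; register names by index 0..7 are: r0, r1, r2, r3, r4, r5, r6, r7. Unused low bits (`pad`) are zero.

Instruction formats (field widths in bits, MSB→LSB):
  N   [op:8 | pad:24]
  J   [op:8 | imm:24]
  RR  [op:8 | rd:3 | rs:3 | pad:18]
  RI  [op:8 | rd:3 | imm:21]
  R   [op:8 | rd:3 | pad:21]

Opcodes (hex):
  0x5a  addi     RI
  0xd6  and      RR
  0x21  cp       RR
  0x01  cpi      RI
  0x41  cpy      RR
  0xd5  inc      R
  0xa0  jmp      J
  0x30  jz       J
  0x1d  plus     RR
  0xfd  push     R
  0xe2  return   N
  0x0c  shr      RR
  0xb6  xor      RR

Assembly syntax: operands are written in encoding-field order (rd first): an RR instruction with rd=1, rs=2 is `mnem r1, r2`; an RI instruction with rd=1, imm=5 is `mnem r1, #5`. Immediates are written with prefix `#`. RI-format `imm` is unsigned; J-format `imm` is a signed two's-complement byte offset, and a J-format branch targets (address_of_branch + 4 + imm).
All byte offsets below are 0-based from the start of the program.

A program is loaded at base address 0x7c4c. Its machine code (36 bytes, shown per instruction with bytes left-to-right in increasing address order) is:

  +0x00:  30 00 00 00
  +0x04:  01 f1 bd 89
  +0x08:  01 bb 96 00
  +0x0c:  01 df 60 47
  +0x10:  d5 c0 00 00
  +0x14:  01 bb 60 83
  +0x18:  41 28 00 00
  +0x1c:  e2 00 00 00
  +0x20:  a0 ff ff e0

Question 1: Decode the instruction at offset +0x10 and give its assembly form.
[10] d5 c0 00 00 → 0xd5c00000
  op=0xd5c00000>>24=0xd5 ⇒ inc (R)
  rd@[23:21]=0x6 ⇒ r6

inc r6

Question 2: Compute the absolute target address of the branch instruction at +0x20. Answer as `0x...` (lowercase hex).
0x7c50

[20] a0 ff ff e0 → 0xa0ffffe0
  top 8b → 0xa0 → jmp [J]
  [23:0] imm=16777184 (s24→-32) = #-32
  target = base 0x7c4c + off 0x20 + 4 + imm -32 = 0x7c50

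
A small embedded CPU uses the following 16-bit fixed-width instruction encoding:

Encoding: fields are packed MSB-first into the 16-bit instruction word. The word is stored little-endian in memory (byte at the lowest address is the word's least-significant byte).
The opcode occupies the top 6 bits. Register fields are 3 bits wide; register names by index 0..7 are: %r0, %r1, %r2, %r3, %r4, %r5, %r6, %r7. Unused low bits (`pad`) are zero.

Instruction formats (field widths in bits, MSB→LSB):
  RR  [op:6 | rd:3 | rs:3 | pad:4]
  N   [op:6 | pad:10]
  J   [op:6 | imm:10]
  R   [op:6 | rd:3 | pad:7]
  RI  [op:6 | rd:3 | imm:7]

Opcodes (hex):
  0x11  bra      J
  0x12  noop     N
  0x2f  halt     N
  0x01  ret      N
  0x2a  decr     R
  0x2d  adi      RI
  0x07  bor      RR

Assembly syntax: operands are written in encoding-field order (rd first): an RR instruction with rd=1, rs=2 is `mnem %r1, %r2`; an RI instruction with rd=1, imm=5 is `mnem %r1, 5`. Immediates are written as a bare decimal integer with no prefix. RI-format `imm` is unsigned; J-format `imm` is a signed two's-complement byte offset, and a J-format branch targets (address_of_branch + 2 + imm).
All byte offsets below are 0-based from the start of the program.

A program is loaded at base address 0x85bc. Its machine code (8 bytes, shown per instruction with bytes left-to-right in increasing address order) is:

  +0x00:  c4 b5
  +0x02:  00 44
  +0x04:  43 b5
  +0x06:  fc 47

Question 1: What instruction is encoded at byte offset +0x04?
adi %r2, 67

@+04  little-endian(43 b5) = 0xb543
  op=0xb543>>10=0x2d ⇒ adi (RI)
  [9:7] rd=2 = %r2
  [6:0] imm=67 = 67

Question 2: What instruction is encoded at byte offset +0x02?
bra 0

[02] 00 44 → 0x4400
  top 6b → 0x11 → bra [J]
  imm: (w>>0)&0x3ff=0x0 → 0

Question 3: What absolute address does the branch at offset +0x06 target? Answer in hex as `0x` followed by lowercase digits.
0x85c0

@+06  little-endian(fc 47) = 0x47fc
  op=0x47fc>>10=0x11 ⇒ bra (J)
  imm: (w>>0)&0x3ff=0x3fc (s10→-4) → -4
  target = base 0x85bc + off 0x06 + 2 + imm -4 = 0x85c0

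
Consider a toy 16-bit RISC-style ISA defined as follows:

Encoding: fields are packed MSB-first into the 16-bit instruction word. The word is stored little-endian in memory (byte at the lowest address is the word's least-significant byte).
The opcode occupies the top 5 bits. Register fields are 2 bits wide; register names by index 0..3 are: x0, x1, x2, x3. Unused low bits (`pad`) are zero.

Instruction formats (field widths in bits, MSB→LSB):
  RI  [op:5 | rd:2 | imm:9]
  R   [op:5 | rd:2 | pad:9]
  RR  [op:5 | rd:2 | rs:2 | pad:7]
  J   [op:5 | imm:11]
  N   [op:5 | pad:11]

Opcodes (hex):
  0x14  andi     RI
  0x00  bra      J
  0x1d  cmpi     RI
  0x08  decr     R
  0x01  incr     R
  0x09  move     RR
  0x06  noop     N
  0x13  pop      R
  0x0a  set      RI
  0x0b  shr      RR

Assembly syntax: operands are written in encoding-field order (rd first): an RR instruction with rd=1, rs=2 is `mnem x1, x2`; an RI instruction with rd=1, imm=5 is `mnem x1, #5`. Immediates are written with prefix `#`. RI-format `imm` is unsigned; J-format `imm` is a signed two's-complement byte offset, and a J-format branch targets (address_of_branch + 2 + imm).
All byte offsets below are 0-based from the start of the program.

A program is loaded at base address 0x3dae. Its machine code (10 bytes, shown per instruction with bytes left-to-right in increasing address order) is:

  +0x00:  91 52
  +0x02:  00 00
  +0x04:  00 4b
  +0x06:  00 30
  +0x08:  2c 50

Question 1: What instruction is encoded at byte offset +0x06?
[06] 00 30 → 0x3000
  opcode bits[15:11]=0x6: noop/N

noop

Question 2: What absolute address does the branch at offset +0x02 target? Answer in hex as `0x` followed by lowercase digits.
[02] 00 00 → 0x0000
  top 5b → 0x0 → bra [J]
  imm@[10:0]=0x0 ⇒ #0
  target = base 0x3dae + off 0x02 + 2 + imm 0 = 0x3db2

0x3db2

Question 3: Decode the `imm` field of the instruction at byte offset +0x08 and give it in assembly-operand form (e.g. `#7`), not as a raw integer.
#44

@+08  little-endian(2c 50) = 0x502c
  top 5b → 0xa → set [RI]
  [10:9] rd=0 = x0
  [8:0] imm=44 = #44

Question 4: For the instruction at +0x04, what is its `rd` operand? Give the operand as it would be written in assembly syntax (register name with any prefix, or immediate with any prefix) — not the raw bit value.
+0x04: 00 4b ⇒ word 0x4b00 (little)
  opcode bits[15:11]=0x9: move/RR
  [10:9] rd=1 = x1
  [8:7] rs=2 = x2

x1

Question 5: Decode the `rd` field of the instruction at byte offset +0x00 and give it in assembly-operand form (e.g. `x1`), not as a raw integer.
x1

[00] 91 52 → 0x5291
  top 5b → 0xa → set [RI]
  rd@[10:9]=0x1 ⇒ x1
  imm@[8:0]=0x91 ⇒ #145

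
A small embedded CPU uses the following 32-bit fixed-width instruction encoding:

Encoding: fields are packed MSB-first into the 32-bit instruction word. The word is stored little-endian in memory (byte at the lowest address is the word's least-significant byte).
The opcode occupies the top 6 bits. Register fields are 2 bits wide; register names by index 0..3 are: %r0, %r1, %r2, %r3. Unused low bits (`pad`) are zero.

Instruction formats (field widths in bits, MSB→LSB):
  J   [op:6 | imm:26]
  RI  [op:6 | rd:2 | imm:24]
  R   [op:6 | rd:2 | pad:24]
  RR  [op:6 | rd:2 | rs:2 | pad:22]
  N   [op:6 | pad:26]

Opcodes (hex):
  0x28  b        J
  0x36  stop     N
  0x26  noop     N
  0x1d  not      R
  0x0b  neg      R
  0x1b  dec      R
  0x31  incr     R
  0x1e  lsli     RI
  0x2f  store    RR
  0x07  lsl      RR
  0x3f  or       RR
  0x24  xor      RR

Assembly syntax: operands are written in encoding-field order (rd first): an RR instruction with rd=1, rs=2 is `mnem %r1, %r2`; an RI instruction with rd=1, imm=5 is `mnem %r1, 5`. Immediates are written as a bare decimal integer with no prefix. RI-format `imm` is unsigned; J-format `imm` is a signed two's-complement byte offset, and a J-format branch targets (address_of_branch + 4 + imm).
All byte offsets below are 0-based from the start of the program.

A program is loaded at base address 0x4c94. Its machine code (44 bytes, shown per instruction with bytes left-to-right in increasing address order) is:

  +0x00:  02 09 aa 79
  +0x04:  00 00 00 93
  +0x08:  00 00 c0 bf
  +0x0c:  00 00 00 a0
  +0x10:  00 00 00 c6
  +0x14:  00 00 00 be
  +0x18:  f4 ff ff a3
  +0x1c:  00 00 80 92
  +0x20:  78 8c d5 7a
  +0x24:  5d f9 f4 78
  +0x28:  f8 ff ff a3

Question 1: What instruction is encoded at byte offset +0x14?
store %r2, %r0

+0x14: 00 00 00 be ⇒ word 0xbe000000 (little)
  opcode bits[31:26]=0x2f: store/RR
  rd@[25:24]=0x2 ⇒ %r2
  rs@[23:22]=0x0 ⇒ %r0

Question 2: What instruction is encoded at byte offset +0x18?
b -12

+0x18: f4 ff ff a3 ⇒ word 0xa3fffff4 (little)
  op=0xa3fffff4>>26=0x28 ⇒ b (J)
  [25:0] imm=67108852 (s26→-12) = -12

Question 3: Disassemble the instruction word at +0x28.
off 0x28: read f8 ff ff a3 as little → 0xa3fffff8
  top 6b → 0x28 → b [J]
  imm@[25:0]=0x3fffff8 (s26→-8) ⇒ -8

b -8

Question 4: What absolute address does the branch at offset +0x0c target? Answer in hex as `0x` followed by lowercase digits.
0x4ca4

[0c] 00 00 00 a0 → 0xa0000000
  opcode bits[31:26]=0x28: b/J
  imm@[25:0]=0x0 ⇒ 0
  target = base 0x4c94 + off 0x0c + 4 + imm 0 = 0x4ca4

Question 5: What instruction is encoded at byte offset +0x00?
@+00  little-endian(02 09 aa 79) = 0x79aa0902
  top 6b → 0x1e → lsli [RI]
  [25:24] rd=1 = %r1
  [23:0] imm=11143426 = 11143426

lsli %r1, 11143426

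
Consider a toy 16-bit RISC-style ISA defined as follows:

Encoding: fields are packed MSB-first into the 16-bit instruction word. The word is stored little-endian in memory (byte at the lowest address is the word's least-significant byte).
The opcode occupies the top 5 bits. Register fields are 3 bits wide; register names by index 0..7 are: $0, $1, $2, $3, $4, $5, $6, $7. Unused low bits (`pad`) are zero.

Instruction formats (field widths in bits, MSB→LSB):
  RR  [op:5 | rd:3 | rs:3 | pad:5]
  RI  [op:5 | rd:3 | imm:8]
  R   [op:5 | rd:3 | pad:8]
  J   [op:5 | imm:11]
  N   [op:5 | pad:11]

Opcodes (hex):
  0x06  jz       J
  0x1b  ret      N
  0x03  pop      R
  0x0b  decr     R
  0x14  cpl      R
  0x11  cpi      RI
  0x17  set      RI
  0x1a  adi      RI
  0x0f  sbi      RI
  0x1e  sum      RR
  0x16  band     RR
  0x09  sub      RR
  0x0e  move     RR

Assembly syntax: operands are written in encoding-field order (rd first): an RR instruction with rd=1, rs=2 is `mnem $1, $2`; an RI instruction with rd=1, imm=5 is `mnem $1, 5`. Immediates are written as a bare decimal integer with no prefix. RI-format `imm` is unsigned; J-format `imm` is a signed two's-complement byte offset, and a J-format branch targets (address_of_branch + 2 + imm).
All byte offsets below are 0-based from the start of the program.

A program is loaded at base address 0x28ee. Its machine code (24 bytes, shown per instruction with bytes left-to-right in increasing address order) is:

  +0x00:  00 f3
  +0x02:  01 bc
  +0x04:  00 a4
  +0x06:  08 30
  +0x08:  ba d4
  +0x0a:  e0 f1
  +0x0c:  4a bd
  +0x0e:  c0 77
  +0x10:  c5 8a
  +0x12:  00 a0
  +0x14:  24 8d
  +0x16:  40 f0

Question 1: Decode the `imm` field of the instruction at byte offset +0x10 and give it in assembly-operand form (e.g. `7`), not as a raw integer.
197

off 0x10: read c5 8a as little → 0x8ac5
  top 5b → 0x11 → cpi [RI]
  [10:8] rd=2 = $2
  [7:0] imm=197 = 197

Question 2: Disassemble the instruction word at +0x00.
sum $3, $0

off 0x00: read 00 f3 as little → 0xf300
  opcode bits[15:11]=0x1e: sum/RR
  [10:8] rd=3 = $3
  [7:5] rs=0 = $0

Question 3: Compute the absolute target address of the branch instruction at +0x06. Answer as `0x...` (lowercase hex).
0x28fe

off 0x06: read 08 30 as little → 0x3008
  top 5b → 0x6 → jz [J]
  [10:0] imm=8 = 8
  target = base 0x28ee + off 0x06 + 2 + imm 8 = 0x28fe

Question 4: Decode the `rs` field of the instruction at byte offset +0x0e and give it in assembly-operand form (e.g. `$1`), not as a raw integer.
off 0x0e: read c0 77 as little → 0x77c0
  top 5b → 0xe → move [RR]
  rd@[10:8]=0x7 ⇒ $7
  rs@[7:5]=0x6 ⇒ $6

$6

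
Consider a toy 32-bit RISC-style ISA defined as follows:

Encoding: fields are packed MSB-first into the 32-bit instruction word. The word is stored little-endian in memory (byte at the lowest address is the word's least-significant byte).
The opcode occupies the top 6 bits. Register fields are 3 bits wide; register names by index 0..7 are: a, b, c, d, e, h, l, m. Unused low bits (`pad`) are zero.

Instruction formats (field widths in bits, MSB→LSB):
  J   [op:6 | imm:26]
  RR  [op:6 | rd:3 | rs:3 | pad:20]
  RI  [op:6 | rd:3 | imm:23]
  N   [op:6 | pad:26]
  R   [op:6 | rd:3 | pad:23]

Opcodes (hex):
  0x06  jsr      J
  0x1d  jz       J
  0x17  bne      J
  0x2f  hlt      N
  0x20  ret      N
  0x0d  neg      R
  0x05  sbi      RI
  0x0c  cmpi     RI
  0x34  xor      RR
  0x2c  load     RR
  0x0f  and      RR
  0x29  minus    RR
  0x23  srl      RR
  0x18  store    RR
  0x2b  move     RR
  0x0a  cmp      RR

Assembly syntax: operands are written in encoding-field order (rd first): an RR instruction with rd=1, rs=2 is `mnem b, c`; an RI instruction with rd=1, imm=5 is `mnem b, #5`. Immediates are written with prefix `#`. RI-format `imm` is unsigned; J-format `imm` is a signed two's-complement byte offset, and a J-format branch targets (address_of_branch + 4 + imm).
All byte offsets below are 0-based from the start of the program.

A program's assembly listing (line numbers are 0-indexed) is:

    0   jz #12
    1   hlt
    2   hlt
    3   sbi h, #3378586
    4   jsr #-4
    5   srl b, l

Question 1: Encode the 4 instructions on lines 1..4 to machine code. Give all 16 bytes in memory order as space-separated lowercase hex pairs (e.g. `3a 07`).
00 00 00 bc 00 00 00 bc 9a 8d b3 16 fc ff ff 1b

L1: hlt op=0x2f:6|pad=0:26 ⇒ 0xbc000000 ⇒ little 00 00 00 bc
L2: hlt op=0x2f:6|pad=0:26 ⇒ 0xbc000000 ⇒ little 00 00 00 bc
L3: sbi op=0x5:6|rd=5:3|imm=3378586:23 ⇒ 0x16b38d9a ⇒ little 9a 8d b3 16
L4: jsr op=0x6:6|imm=-4:26 ⇒ 0x1bfffffc ⇒ little fc ff ff 1b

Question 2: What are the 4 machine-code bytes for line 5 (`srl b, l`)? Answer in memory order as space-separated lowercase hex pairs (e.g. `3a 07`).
00 00 e0 8c

line 5 (srl): pack op=0x23:6|rd=1:3|rs=6:3|pad=0:20 = 0x8ce00000; little→ 00 00 e0 8c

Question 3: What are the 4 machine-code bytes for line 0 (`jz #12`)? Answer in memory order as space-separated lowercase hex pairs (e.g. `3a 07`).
0. jz fields op=0x1d:6|imm=12:26 → word 7400000ch → 0c 00 00 74

0c 00 00 74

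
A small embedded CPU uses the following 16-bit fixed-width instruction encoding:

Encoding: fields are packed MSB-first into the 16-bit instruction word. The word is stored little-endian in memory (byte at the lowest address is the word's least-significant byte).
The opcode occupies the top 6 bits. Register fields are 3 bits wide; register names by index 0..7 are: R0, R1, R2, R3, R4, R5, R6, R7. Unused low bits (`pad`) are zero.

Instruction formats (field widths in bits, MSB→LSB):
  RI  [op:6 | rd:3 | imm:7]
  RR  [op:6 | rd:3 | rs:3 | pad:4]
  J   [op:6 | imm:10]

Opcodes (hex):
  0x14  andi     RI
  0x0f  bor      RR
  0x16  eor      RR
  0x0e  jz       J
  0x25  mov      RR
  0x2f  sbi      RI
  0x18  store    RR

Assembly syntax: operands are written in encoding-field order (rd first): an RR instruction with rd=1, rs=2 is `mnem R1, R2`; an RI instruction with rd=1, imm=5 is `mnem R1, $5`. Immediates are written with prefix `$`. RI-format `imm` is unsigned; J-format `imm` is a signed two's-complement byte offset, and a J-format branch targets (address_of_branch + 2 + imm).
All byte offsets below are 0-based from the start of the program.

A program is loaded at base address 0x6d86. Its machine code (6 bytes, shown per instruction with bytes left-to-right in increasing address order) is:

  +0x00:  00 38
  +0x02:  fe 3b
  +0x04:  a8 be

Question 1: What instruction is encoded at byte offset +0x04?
@+04  little-endian(a8 be) = 0xbea8
  top 6b → 0x2f → sbi [RI]
  [9:7] rd=5 = R5
  [6:0] imm=40 = $40

sbi R5, $40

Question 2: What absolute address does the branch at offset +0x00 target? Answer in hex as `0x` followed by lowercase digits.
0x6d88

[00] 00 38 → 0x3800
  top 6b → 0xe → jz [J]
  imm@[9:0]=0x0 ⇒ $0
  target = base 0x6d86 + off 0x00 + 2 + imm 0 = 0x6d88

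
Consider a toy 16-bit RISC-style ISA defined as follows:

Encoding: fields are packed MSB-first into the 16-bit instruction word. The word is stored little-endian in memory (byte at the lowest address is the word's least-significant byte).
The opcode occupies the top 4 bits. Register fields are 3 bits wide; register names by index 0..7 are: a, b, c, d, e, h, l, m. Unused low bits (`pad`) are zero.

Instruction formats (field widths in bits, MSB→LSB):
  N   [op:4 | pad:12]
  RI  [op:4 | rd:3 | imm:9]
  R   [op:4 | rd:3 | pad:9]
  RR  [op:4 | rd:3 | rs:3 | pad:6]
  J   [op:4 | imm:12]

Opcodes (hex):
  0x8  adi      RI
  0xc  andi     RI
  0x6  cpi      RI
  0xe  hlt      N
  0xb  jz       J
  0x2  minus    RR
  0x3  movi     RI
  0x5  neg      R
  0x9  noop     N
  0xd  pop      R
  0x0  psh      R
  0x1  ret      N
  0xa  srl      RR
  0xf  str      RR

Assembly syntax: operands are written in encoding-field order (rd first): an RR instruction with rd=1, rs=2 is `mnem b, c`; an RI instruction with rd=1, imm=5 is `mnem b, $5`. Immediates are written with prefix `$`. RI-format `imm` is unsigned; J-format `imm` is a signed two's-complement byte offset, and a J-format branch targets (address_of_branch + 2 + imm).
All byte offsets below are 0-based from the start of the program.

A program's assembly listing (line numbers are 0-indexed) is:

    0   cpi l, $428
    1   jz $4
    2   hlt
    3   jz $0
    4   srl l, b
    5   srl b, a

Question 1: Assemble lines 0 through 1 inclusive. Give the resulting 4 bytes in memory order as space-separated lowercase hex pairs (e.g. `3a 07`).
0. cpi fields op=0x6:4|rd=6:3|imm=428:9 → word 6dach → ac 6d
1. jz fields op=0xb:4|imm=4:12 → word b004h → 04 b0

ac 6d 04 b0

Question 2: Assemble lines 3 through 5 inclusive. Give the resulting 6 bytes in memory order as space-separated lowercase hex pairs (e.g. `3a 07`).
00 b0 40 ac 00 a2

3. jz fields op=0xb:4|imm=0:12 → word b000h → 00 b0
4. srl fields op=0xa:4|rd=6:3|rs=1:3|pad=0:6 → word ac40h → 40 ac
5. srl fields op=0xa:4|rd=1:3|rs=0:3|pad=0:6 → word a200h → 00 a2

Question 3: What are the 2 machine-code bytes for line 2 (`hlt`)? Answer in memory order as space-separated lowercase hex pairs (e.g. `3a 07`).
2. hlt fields op=0xe:4|pad=0:12 → word e000h → 00 e0

00 e0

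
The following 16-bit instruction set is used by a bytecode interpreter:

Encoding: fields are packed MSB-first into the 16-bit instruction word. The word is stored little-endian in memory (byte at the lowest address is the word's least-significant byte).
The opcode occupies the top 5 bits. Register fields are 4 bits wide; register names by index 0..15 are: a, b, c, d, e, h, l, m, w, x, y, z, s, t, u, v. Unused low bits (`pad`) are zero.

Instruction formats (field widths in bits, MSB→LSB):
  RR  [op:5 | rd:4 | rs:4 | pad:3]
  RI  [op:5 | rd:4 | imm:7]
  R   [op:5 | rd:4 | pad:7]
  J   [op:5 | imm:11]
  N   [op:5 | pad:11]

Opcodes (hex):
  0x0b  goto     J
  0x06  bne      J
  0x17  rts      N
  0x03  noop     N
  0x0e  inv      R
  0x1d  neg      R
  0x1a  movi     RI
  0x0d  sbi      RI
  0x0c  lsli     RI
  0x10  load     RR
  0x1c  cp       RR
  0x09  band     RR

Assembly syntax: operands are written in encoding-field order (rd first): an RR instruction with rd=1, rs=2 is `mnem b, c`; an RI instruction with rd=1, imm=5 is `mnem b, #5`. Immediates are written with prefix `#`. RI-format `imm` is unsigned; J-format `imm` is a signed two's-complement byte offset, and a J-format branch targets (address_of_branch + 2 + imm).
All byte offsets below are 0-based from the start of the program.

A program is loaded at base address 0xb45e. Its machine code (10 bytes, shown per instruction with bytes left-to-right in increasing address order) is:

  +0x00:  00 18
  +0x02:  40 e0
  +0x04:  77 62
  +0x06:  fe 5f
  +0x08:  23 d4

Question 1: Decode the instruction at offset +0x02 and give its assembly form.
off 0x02: read 40 e0 as little → 0xe040
  top 5b → 0x1c → cp [RR]
  rd: (w>>7)&0xf=0x0 → a
  rs: (w>>3)&0xf=0x8 → w

cp a, w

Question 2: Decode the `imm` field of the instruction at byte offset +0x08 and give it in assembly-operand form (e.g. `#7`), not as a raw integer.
#35

[08] 23 d4 → 0xd423
  op=0xd423>>11=0x1a ⇒ movi (RI)
  [10:7] rd=8 = w
  [6:0] imm=35 = #35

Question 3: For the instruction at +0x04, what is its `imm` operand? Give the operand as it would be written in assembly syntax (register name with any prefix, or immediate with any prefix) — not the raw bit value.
+0x04: 77 62 ⇒ word 0x6277 (little)
  top 5b → 0xc → lsli [RI]
  [10:7] rd=4 = e
  [6:0] imm=119 = #119

#119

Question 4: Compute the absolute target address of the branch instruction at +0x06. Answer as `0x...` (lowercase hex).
0xb464

[06] fe 5f → 0x5ffe
  top 5b → 0xb → goto [J]
  [10:0] imm=2046 (s11→-2) = #-2
  target = base 0xb45e + off 0x06 + 2 + imm -2 = 0xb464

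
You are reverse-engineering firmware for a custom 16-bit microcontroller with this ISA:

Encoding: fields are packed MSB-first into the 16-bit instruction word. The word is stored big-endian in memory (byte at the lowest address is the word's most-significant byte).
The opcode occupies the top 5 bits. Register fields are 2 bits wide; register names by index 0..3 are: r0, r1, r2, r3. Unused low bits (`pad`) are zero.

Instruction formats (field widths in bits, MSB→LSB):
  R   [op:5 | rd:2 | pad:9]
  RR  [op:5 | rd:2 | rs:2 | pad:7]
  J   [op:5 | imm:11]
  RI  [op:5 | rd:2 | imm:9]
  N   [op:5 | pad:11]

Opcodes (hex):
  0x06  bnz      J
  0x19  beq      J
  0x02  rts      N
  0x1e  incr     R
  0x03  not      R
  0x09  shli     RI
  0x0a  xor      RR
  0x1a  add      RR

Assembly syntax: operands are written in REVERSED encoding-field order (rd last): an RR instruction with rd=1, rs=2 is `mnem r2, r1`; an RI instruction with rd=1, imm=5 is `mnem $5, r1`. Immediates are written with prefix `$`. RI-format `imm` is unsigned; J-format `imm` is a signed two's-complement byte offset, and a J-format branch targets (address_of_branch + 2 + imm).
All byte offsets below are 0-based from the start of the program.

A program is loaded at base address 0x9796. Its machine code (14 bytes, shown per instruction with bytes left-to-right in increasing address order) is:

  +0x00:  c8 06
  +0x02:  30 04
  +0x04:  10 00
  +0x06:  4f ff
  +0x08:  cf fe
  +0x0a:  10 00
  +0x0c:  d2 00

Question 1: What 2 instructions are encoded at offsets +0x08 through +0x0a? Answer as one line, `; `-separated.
beq $-2; rts

@+08  big-endian(cf fe) = 0xcffe
  top 5b → 0x19 → beq [J]
  imm@[10:0]=0x7fe (s11→-2) ⇒ $-2
@+0a  big-endian(10 00) = 0x1000
  top 5b → 0x2 → rts [N]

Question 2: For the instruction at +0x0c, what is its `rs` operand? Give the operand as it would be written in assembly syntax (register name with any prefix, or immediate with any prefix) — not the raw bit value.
+0x0c: d2 00 ⇒ word 0xd200 (big)
  opcode bits[15:11]=0x1a: add/RR
  rd: (w>>9)&0x3=0x1 → r1
  rs: (w>>7)&0x3=0x0 → r0

r0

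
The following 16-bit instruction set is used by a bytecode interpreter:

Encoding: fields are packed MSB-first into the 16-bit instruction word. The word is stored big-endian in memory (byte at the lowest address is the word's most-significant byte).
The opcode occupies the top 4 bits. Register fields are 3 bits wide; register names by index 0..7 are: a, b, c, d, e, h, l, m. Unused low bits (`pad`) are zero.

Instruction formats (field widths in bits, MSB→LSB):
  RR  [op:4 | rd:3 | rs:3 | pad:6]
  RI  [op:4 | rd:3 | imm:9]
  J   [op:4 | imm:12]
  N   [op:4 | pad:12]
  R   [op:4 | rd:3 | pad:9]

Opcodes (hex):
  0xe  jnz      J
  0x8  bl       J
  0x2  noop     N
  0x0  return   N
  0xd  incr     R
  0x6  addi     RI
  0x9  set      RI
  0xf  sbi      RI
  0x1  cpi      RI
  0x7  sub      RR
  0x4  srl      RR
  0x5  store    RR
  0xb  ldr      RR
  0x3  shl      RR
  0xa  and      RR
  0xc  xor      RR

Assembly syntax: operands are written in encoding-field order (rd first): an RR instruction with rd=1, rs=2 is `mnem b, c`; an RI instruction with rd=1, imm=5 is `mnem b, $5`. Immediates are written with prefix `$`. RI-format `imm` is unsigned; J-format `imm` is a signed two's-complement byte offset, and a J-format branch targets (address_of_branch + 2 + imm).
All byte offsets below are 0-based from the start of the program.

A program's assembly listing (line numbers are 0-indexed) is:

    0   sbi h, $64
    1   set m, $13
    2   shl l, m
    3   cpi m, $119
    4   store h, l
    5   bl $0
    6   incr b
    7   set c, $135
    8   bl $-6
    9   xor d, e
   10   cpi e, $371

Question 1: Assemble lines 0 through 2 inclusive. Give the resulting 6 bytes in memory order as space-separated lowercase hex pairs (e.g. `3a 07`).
L0: sbi op=0xf:4|rd=5:3|imm=64:9 ⇒ 0xfa40 ⇒ big fa 40
L1: set op=0x9:4|rd=7:3|imm=13:9 ⇒ 0x9e0d ⇒ big 9e 0d
L2: shl op=0x3:4|rd=6:3|rs=7:3|pad=0:6 ⇒ 0x3dc0 ⇒ big 3d c0

fa 40 9e 0d 3d c0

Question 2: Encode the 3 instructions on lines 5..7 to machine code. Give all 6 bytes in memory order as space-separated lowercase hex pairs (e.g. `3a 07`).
80 00 d2 00 94 87

line 5 (bl): pack op=0x8:4|imm=0:12 = 0x8000; big→ 80 00
line 6 (incr): pack op=0xd:4|rd=1:3|pad=0:9 = 0xd200; big→ d2 00
line 7 (set): pack op=0x9:4|rd=2:3|imm=135:9 = 0x9487; big→ 94 87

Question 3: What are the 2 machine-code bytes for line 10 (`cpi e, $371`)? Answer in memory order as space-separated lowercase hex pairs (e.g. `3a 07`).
line 10 (cpi): pack op=0x1:4|rd=4:3|imm=371:9 = 0x1973; big→ 19 73

19 73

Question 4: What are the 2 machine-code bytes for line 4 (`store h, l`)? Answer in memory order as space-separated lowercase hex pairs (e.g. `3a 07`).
5b 80

4. store fields op=0x5:4|rd=5:3|rs=6:3|pad=0:6 → word 5b80h → 5b 80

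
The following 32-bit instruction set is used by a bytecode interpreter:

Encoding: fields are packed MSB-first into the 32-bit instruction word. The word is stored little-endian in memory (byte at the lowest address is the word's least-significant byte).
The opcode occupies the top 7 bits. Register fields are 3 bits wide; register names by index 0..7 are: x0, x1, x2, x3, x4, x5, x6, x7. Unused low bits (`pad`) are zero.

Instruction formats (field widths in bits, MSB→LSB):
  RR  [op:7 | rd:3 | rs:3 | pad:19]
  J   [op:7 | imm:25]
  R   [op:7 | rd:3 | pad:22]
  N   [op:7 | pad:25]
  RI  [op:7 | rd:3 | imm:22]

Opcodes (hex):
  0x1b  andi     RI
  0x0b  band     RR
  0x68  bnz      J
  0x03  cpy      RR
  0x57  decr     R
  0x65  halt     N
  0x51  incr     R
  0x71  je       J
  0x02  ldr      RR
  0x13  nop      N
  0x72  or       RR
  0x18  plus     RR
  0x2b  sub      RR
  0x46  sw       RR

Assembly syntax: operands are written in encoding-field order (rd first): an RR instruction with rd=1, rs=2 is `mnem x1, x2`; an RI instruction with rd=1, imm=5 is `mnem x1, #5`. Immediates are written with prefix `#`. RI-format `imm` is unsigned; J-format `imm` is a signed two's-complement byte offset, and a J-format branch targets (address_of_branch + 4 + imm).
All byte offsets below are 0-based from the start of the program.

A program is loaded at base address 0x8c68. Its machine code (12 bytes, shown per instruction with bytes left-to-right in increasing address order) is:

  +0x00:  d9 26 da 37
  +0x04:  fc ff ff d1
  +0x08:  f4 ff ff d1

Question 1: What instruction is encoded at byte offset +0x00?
[00] d9 26 da 37 → 0x37da26d9
  top 7b → 0x1b → andi [RI]
  rd: (w>>22)&0x7=0x7 → x7
  imm: (w>>0)&0x3fffff=0x1a26d9 → #1713881

andi x7, #1713881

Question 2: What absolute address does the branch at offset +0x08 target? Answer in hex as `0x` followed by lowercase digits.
0x8c68

[08] f4 ff ff d1 → 0xd1fffff4
  op=0xd1fffff4>>25=0x68 ⇒ bnz (J)
  [24:0] imm=33554420 (s25→-12) = #-12
  target = base 0x8c68 + off 0x08 + 4 + imm -12 = 0x8c68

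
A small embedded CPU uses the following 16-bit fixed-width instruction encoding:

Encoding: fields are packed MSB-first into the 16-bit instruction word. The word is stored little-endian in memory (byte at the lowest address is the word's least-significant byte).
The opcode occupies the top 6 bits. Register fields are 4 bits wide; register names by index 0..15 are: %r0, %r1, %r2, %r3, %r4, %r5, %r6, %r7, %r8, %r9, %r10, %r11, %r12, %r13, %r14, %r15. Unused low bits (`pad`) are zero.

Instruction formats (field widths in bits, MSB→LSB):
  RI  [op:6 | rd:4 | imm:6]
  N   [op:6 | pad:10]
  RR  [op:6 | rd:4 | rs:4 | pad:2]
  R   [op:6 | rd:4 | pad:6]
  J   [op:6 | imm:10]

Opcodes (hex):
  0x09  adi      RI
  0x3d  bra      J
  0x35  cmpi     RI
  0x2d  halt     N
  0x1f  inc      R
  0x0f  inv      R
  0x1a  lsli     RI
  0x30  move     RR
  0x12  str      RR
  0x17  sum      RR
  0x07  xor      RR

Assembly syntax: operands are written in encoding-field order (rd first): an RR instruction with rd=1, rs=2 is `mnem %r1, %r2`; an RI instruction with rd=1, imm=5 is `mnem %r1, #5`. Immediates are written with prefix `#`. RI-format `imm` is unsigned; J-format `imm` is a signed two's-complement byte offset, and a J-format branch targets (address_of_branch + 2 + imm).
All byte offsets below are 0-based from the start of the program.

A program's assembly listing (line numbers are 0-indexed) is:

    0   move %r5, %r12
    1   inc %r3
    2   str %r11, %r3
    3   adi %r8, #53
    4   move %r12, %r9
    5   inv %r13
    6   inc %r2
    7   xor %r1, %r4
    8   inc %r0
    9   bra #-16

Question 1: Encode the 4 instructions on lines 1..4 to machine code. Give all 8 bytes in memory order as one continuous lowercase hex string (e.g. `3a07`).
c07ccc4a352624c3

L1: inc op=0x1f:6|rd=3:4|pad=0:6 ⇒ 0x7cc0 ⇒ little c0 7c
L2: str op=0x12:6|rd=11:4|rs=3:4|pad=0:2 ⇒ 0x4acc ⇒ little cc 4a
L3: adi op=0x9:6|rd=8:4|imm=53:6 ⇒ 0x2635 ⇒ little 35 26
L4: move op=0x30:6|rd=12:4|rs=9:4|pad=0:2 ⇒ 0xc324 ⇒ little 24 c3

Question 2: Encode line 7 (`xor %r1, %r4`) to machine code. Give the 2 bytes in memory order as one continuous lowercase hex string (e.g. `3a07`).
501c

L7: xor op=0x7:6|rd=1:4|rs=4:4|pad=0:2 ⇒ 0x1c50 ⇒ little 50 1c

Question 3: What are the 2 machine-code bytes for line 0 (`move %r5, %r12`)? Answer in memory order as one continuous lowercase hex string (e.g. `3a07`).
70c1

L0: move op=0x30:6|rd=5:4|rs=12:4|pad=0:2 ⇒ 0xc170 ⇒ little 70 c1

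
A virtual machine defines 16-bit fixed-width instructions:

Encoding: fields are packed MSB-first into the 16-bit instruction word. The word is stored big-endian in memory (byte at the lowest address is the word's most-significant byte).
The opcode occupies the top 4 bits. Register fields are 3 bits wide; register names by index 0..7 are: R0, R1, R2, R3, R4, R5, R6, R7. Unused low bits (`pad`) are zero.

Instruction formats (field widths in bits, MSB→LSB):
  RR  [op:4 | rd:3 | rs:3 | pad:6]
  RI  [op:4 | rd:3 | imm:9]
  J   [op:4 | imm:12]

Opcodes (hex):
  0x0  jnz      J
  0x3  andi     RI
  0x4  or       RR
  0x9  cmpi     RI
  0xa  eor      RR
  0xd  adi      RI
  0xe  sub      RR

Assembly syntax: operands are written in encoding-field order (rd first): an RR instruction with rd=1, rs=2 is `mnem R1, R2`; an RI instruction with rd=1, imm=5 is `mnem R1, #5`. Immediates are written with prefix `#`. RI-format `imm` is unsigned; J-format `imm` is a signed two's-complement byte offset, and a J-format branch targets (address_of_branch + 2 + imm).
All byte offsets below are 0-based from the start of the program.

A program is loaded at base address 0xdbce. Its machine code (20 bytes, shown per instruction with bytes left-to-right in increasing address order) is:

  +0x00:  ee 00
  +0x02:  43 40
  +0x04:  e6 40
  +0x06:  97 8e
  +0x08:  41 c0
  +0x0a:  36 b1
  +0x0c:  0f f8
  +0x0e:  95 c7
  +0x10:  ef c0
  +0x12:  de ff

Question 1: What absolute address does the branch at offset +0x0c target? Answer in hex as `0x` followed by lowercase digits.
@+0c  big-endian(0f f8) = 0x0ff8
  top 4b → 0x0 → jnz [J]
  imm@[11:0]=0xff8 (s12→-8) ⇒ #-8
  target = base 0xdbce + off 0x0c + 2 + imm -8 = 0xdbd4

0xdbd4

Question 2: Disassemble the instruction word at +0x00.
sub R7, R0

+0x00: ee 00 ⇒ word 0xee00 (big)
  op=0xee00>>12=0xe ⇒ sub (RR)
  [11:9] rd=7 = R7
  [8:6] rs=0 = R0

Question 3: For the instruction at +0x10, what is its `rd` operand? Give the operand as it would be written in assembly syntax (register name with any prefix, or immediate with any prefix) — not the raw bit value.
[10] ef c0 → 0xefc0
  top 4b → 0xe → sub [RR]
  rd@[11:9]=0x7 ⇒ R7
  rs@[8:6]=0x7 ⇒ R7

R7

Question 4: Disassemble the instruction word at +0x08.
or R0, R7

off 0x08: read 41 c0 as big → 0x41c0
  top 4b → 0x4 → or [RR]
  rd: (w>>9)&0x7=0x0 → R0
  rs: (w>>6)&0x7=0x7 → R7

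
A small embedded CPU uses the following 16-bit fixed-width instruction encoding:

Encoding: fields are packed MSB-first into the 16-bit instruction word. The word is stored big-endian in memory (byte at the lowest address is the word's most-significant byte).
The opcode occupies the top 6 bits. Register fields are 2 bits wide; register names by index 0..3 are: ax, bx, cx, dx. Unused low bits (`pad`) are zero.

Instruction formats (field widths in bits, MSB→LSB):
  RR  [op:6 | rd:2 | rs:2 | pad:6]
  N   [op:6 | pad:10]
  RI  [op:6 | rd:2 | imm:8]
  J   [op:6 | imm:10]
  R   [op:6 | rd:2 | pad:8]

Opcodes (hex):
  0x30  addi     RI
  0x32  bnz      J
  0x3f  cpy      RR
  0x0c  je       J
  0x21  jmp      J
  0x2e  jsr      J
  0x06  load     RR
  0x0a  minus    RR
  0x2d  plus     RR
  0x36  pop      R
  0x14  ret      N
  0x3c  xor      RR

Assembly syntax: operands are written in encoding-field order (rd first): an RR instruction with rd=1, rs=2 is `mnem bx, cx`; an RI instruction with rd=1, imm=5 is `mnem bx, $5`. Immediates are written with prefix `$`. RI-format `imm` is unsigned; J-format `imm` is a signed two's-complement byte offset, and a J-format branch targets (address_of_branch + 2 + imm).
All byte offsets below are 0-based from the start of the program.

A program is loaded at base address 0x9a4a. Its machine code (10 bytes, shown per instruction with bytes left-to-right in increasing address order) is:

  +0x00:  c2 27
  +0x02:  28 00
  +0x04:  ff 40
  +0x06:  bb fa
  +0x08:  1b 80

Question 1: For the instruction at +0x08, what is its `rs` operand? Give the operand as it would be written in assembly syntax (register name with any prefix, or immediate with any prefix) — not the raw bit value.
[08] 1b 80 → 0x1b80
  opcode bits[15:10]=0x6: load/RR
  [9:8] rd=3 = dx
  [7:6] rs=2 = cx

cx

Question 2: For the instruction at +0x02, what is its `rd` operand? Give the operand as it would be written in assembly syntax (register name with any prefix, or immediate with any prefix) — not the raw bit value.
ax

+0x02: 28 00 ⇒ word 0x2800 (big)
  op=0x2800>>10=0xa ⇒ minus (RR)
  rd: (w>>8)&0x3=0x0 → ax
  rs: (w>>6)&0x3=0x0 → ax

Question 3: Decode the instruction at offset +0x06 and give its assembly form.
+0x06: bb fa ⇒ word 0xbbfa (big)
  opcode bits[15:10]=0x2e: jsr/J
  [9:0] imm=1018 (s10→-6) = $-6

jsr $-6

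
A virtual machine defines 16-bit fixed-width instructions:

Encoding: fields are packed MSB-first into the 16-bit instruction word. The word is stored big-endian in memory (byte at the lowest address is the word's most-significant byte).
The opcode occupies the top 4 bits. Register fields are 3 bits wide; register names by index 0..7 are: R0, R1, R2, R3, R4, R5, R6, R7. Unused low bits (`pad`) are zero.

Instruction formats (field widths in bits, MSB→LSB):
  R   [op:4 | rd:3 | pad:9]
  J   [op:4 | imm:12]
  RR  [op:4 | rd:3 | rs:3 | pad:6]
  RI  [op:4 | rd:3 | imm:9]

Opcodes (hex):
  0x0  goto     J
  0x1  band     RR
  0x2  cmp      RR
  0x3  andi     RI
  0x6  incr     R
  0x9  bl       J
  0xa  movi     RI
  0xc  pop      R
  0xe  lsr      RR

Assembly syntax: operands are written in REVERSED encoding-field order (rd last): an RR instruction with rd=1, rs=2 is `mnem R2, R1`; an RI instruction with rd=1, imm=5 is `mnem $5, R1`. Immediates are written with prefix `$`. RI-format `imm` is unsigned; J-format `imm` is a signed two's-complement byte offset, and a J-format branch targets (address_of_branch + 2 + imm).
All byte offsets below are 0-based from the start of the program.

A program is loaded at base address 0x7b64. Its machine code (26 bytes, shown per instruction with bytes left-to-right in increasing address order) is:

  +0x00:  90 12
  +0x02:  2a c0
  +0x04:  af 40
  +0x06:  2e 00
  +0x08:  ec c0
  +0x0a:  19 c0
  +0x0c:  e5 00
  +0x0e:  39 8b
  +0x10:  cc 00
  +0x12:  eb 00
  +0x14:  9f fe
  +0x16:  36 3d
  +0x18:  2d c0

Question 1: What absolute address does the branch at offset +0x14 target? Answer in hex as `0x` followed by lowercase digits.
off 0x14: read 9f fe as big → 0x9ffe
  top 4b → 0x9 → bl [J]
  imm@[11:0]=0xffe (s12→-2) ⇒ $-2
  target = base 0x7b64 + off 0x14 + 2 + imm -2 = 0x7b78

0x7b78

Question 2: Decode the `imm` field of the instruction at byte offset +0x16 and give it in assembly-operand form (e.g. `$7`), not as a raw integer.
$61

+0x16: 36 3d ⇒ word 0x363d (big)
  op=0x363d>>12=0x3 ⇒ andi (RI)
  rd: (w>>9)&0x7=0x3 → R3
  imm: (w>>0)&0x1ff=0x3d → $61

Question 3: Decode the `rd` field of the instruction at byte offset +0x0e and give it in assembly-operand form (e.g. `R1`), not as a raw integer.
R4

[0e] 39 8b → 0x398b
  top 4b → 0x3 → andi [RI]
  rd: (w>>9)&0x7=0x4 → R4
  imm: (w>>0)&0x1ff=0x18b → $395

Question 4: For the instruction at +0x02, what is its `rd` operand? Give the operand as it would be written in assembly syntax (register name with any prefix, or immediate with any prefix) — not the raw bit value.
[02] 2a c0 → 0x2ac0
  op=0x2ac0>>12=0x2 ⇒ cmp (RR)
  [11:9] rd=5 = R5
  [8:6] rs=3 = R3

R5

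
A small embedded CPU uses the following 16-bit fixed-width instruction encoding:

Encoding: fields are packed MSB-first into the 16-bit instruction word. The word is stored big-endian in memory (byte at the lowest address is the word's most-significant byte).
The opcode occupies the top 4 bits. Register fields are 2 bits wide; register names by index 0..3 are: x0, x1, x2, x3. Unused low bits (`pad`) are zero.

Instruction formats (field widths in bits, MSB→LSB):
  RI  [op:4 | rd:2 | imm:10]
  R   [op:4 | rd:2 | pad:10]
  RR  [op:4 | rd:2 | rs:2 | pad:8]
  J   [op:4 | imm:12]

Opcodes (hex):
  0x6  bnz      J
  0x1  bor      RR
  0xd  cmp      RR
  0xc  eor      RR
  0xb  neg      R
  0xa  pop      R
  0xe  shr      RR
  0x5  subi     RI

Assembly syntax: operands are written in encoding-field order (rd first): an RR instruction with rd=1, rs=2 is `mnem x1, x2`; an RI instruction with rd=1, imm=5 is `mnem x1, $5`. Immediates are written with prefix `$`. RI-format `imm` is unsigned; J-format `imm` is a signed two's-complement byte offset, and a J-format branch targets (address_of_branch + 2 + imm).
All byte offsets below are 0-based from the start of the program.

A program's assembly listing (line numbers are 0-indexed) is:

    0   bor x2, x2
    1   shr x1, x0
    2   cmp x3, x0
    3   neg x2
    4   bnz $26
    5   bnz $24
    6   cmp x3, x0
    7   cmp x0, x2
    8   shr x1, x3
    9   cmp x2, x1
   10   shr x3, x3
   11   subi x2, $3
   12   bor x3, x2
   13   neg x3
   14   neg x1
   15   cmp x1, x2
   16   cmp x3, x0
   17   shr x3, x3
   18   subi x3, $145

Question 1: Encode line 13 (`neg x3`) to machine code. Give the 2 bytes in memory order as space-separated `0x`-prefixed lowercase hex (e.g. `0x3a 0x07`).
0xbc 0x00

line 13 (neg): pack op=0xb:4|rd=3:2|pad=0:10 = 0xbc00; big→ bc 00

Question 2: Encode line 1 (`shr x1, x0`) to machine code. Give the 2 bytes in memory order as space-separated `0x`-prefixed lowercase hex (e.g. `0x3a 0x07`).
line 1 (shr): pack op=0xe:4|rd=1:2|rs=0:2|pad=0:8 = 0xe400; big→ e4 00

0xe4 0x00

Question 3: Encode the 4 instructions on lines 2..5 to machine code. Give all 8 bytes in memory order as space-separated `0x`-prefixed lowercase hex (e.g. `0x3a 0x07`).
0xdc 0x00 0xb8 0x00 0x60 0x1a 0x60 0x18

line 2 (cmp): pack op=0xd:4|rd=3:2|rs=0:2|pad=0:8 = 0xdc00; big→ dc 00
line 3 (neg): pack op=0xb:4|rd=2:2|pad=0:10 = 0xb800; big→ b8 00
line 4 (bnz): pack op=0x6:4|imm=26:12 = 0x601a; big→ 60 1a
line 5 (bnz): pack op=0x6:4|imm=24:12 = 0x6018; big→ 60 18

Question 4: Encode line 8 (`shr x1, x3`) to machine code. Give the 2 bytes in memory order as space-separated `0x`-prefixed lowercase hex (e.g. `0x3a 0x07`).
0xe7 0x00

line 8 (shr): pack op=0xe:4|rd=1:2|rs=3:2|pad=0:8 = 0xe700; big→ e7 00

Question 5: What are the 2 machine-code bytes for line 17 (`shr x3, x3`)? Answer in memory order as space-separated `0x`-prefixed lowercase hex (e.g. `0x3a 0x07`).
0xef 0x00

L17: shr op=0xe:4|rd=3:2|rs=3:2|pad=0:8 ⇒ 0xef00 ⇒ big ef 00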